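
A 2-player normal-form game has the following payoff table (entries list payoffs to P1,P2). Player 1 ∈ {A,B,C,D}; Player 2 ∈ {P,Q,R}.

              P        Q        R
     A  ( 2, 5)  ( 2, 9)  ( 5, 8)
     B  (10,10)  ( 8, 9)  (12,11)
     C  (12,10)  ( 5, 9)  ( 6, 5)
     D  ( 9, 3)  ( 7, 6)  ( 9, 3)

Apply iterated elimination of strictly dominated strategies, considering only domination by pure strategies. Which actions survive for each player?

IESDS → P1:{B,C} P2:{P,R}

P1 drop A (B beats it: P:10>2 Q:8>2 R:12>5)
P1 drop D (B beats it: P:10>9 Q:8>7 R:12>9)
P2 drop Q (P beats it: B:10>9 C:10>9)
P1→{B,C} P2→{P,R}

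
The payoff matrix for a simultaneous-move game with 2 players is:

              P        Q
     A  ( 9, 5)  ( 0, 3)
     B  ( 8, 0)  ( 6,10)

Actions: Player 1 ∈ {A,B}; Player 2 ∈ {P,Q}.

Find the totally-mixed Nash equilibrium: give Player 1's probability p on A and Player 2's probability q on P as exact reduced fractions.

P1 indiff ⇒ q·9+(1-q)·0 = q·8+(1-q)·6 ⇒ q(1) = (1-q)(6) ⇒ q = 6/7
P2 indiff ⇒ p·5+(1-p)·0 = p·3+(1-p)·10 ⇒ p(2) = (1-p)(10) ⇒ p = 5/6

p=5/6, q=6/7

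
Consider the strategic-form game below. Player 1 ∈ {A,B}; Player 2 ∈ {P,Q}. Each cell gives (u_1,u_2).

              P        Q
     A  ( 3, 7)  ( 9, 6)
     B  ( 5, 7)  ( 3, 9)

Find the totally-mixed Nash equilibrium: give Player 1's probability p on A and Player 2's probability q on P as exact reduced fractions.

P1 indiff ⇒ q·3+(1-q)·9 = q·5+(1-q)·3 ⇒ q(-2) = (1-q)(-6) ⇒ q = 3/4
P2 indiff ⇒ p·7+(1-p)·7 = p·6+(1-p)·9 ⇒ p(1) = (1-p)(2) ⇒ p = 2/3

p=2/3, q=3/4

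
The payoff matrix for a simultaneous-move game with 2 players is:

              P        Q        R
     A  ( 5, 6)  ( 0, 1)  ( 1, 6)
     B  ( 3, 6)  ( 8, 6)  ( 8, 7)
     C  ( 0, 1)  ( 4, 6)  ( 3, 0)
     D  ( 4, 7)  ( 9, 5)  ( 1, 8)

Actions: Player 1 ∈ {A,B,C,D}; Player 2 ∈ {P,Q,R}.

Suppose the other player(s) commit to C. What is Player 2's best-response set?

BR_2 = {Q}

u_2(P vs C) = 1
u_2(Q vs C) = 6
u_2(R vs C) = 0
max payoff 6 at {Q}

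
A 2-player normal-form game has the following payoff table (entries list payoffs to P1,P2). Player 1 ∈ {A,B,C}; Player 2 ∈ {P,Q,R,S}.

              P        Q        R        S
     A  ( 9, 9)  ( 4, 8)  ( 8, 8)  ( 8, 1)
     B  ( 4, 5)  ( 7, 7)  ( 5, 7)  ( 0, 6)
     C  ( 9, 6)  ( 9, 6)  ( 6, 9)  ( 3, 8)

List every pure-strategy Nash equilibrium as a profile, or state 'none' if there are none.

(A,P): NE
(A,Q): not NE [P1→C gives 9>4; P2→P gives 9>8]
(A,R): not NE [P2→P gives 9>8]
(A,S): not NE [P2→P gives 9>1]
(B,P): not NE [P1→C gives 9>4; P2→R gives 7>5]
(B,Q): not NE [P1→C gives 9>7]
(B,R): not NE [P1→A gives 8>5]
(B,S): not NE [P1→A gives 8>0; P2→R gives 7>6]
(C,P): not NE [P2→R gives 9>6]
(C,Q): not NE [P2→R gives 9>6]
(C,R): not NE [P1→A gives 8>6]
(C,S): not NE [P1→A gives 8>3; P2→R gives 9>8]

PSNE = {(A,P)}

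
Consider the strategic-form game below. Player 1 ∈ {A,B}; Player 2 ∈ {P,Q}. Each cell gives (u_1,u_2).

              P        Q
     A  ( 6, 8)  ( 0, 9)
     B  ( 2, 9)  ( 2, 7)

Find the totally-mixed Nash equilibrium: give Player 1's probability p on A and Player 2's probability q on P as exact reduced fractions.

P1 indiff ⇒ q·6+(1-q)·0 = q·2+(1-q)·2 ⇒ q(4) = (1-q)(2) ⇒ q = 1/3
P2 indiff ⇒ p·8+(1-p)·9 = p·9+(1-p)·7 ⇒ p(-1) = (1-p)(-2) ⇒ p = 2/3

(p,q) = (2/3, 1/3)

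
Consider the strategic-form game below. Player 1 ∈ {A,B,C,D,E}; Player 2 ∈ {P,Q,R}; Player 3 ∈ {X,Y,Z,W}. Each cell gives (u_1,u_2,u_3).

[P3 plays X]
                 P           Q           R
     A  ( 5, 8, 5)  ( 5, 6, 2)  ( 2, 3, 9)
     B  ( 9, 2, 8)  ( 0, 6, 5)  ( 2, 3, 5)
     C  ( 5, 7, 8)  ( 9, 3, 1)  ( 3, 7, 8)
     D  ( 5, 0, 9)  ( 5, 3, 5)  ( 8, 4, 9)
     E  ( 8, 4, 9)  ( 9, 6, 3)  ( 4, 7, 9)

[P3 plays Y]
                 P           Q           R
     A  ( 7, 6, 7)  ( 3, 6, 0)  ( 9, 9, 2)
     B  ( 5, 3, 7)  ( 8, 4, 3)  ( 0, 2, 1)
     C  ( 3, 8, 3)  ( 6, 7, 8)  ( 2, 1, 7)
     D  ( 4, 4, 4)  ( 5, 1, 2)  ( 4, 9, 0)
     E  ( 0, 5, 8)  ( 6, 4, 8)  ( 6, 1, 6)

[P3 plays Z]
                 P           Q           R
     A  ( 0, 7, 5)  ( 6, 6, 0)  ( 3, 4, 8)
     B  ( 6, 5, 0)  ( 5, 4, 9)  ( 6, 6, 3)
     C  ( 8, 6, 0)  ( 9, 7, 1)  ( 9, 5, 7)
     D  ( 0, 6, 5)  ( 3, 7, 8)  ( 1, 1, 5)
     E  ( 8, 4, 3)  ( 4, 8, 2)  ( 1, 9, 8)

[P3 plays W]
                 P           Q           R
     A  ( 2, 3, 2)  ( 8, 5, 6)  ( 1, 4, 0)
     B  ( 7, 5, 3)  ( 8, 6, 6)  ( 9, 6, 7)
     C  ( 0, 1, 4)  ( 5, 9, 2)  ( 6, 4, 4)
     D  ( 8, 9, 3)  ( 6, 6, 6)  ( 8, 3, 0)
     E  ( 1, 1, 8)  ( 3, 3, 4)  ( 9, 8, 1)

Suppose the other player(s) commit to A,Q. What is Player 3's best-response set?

BR_3 = {W}

u_3(X vs A,Q) = 2
u_3(Y vs A,Q) = 0
u_3(Z vs A,Q) = 0
u_3(W vs A,Q) = 6
max payoff 6 at {W}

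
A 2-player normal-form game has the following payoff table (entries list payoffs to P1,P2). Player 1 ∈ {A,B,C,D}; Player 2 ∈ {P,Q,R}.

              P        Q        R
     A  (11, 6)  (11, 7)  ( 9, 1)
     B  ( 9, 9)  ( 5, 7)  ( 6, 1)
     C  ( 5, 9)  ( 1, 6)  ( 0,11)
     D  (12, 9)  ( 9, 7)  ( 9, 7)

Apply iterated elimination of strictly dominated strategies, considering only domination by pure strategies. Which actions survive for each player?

P1 drop B (A beats it: P:11>9 Q:11>5 R:9>6)
P1 drop C (A beats it: P:11>5 Q:11>1 R:9>0)
P2 drop R (P beats it: A:6>1 D:9>7)
P1→{A,D} P2→{P,Q}

IESDS → P1:{A,D} P2:{P,Q}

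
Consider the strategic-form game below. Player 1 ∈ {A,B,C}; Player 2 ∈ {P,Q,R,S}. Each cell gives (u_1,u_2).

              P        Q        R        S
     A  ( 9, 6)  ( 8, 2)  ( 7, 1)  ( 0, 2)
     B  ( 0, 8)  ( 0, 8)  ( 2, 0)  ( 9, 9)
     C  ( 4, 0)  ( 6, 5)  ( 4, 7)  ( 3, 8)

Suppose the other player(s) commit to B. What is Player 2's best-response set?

argmax u_2 = {S}

u_2(P vs B) = 8
u_2(Q vs B) = 8
u_2(R vs B) = 0
u_2(S vs B) = 9
max payoff 9 at {S}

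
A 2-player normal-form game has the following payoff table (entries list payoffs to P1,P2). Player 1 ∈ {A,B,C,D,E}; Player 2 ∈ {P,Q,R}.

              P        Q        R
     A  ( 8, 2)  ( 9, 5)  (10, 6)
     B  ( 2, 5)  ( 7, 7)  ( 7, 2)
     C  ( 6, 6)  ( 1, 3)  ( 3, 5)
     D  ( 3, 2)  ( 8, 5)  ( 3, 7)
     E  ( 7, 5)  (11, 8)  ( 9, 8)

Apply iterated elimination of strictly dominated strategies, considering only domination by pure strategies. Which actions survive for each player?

Survivors P1:{A,E} P2:{Q,R}

P1 drop B (A beats it: P:8>2 Q:9>7 R:10>7)
P1 drop C (A beats it: P:8>6 Q:9>1 R:10>3)
P1 drop D (A beats it: P:8>3 Q:9>8 R:10>3)
P2 drop P (Q beats it: A:5>2 E:8>5)
P1→{A,E} P2→{Q,R}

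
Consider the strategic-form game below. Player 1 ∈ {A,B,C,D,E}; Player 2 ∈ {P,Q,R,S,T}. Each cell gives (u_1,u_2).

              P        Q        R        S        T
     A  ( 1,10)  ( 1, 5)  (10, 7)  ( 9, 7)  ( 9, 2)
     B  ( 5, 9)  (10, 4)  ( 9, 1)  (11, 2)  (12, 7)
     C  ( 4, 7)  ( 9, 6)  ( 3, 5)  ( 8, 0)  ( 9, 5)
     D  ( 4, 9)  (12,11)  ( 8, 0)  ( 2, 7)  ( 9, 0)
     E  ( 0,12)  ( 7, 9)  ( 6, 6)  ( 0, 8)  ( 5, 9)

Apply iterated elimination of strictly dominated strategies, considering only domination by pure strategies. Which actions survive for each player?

P1 drop C (B beats it: P:5>4 Q:10>9 R:9>3 S:11>8 T:12>9)
P1 drop E (B beats it: P:5>0 Q:10>7 R:9>6 S:11>0 T:12>5)
P2 drop R (P beats it: A:10>7 B:9>1 D:9>0)
P1 drop A (B beats it: P:5>1 Q:10>1 S:11>9 T:12>9)
P2 drop S (P beats it: B:9>2 D:9>7)
P2 drop T (P beats it: B:9>7 D:9>0)
P1→{B,D} P2→{P,Q}

IESDS → P1:{B,D} P2:{P,Q}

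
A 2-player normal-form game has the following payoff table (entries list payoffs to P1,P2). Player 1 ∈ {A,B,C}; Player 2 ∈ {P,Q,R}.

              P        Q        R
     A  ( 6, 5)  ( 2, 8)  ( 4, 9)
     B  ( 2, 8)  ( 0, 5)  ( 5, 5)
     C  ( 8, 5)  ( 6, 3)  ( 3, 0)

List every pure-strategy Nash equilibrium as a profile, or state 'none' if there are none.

Nash profiles: (C,P)

(A,P): not NE [P1→C gives 8>6; P2→R gives 9>5]
(A,Q): not NE [P1→C gives 6>2; P2→R gives 9>8]
(A,R): not NE [P1→B gives 5>4]
(B,P): not NE [P1→C gives 8>2]
(B,Q): not NE [P1→C gives 6>0; P2→P gives 8>5]
(B,R): not NE [P2→P gives 8>5]
(C,P): NE
(C,Q): not NE [P2→P gives 5>3]
(C,R): not NE [P1→B gives 5>3; P2→P gives 5>0]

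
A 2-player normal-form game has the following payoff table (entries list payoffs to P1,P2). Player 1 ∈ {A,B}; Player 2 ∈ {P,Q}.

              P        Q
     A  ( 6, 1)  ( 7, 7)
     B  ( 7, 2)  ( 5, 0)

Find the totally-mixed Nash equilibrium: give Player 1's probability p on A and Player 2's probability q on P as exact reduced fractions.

P1 indiff ⇒ q·6+(1-q)·7 = q·7+(1-q)·5 ⇒ q(-1) = (1-q)(-2) ⇒ q = 2/3
P2 indiff ⇒ p·1+(1-p)·2 = p·7+(1-p)·0 ⇒ p(-6) = (1-p)(-2) ⇒ p = 1/4

(p,q) = (1/4, 2/3)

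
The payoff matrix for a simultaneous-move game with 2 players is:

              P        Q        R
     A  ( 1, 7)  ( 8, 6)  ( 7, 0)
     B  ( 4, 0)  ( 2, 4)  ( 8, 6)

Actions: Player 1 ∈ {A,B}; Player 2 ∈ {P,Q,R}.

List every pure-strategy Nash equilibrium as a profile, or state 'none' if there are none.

Nash profiles: (B,R)

(A,P): not NE [P1→B gives 4>1]
(A,Q): not NE [P2→P gives 7>6]
(A,R): not NE [P1→B gives 8>7; P2→P gives 7>0]
(B,P): not NE [P2→R gives 6>0]
(B,Q): not NE [P1→A gives 8>2; P2→R gives 6>4]
(B,R): NE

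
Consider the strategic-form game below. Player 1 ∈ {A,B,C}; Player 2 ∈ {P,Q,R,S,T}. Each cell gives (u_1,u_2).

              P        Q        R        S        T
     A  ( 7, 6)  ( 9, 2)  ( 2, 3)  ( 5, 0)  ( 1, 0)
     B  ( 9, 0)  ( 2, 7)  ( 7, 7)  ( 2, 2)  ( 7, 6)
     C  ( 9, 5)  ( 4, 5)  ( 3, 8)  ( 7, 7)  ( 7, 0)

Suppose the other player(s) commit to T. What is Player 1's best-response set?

argmax u_1 = {B,C}

u_1(A vs T) = 1
u_1(B vs T) = 7
u_1(C vs T) = 7
max payoff 7 at {B,C}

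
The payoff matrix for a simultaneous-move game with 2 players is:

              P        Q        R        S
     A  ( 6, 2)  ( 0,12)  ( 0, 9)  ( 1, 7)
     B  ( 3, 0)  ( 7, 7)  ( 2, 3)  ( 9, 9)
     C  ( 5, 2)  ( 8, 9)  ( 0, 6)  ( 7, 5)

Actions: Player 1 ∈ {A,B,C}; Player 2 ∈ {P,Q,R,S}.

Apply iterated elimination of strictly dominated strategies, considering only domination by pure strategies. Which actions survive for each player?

Survivors P1:{B,C} P2:{Q,S}

P2 drop P (Q beats it: A:12>2 B:7>0 C:9>2)
P1 drop A (B beats it: Q:7>0 R:2>0 S:9>1)
P2 drop R (Q beats it: B:7>3 C:9>6)
P1→{B,C} P2→{Q,S}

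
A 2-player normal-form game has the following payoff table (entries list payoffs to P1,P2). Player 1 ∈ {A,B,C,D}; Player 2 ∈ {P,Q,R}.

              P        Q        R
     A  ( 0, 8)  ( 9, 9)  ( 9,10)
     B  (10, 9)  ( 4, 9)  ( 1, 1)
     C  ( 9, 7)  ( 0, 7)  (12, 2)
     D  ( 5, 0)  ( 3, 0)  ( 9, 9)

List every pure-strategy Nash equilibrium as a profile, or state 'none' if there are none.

(A,P): not NE [P1→B gives 10>0; P2→R gives 10>8]
(A,Q): not NE [P2→R gives 10>9]
(A,R): not NE [P1→C gives 12>9]
(B,P): NE
(B,Q): not NE [P1→A gives 9>4]
(B,R): not NE [P1→C gives 12>1; P2→Q gives 9>1]
(C,P): not NE [P1→B gives 10>9]
(C,Q): not NE [P1→A gives 9>0]
(C,R): not NE [P2→Q gives 7>2]
(D,P): not NE [P1→B gives 10>5; P2→R gives 9>0]
(D,Q): not NE [P1→A gives 9>3; P2→R gives 9>0]
(D,R): not NE [P1→C gives 12>9]

PSNE = {(B,P)}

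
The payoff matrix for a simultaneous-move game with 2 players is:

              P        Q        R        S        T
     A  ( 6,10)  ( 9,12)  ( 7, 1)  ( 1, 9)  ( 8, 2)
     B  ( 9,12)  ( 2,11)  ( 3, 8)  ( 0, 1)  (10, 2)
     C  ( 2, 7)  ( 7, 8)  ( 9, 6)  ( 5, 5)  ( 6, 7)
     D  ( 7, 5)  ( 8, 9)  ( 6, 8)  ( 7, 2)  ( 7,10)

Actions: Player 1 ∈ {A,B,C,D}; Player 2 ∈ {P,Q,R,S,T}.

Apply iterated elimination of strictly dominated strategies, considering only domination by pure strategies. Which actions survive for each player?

Survivors P1:{A,B,D} P2:{P,Q,T}

P2 drop R (Q beats it: A:12>1 B:11>8 C:8>6 D:9>8)
P1 drop C (D beats it: P:7>2 Q:8>7 S:7>5 T:7>6)
P2 drop S (P beats it: A:10>9 B:12>1 D:5>2)
P1→{A,B,D} P2→{P,Q,T}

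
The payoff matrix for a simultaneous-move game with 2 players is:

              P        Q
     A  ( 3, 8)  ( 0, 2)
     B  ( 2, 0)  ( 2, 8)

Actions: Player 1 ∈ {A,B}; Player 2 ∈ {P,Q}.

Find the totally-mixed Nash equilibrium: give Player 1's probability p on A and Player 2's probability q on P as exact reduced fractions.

P1 mixes 4/7 on A; P2 mixes 2/3 on P

P1 indiff ⇒ q·3+(1-q)·0 = q·2+(1-q)·2 ⇒ q(1) = (1-q)(2) ⇒ q = 2/3
P2 indiff ⇒ p·8+(1-p)·0 = p·2+(1-p)·8 ⇒ p(6) = (1-p)(8) ⇒ p = 4/7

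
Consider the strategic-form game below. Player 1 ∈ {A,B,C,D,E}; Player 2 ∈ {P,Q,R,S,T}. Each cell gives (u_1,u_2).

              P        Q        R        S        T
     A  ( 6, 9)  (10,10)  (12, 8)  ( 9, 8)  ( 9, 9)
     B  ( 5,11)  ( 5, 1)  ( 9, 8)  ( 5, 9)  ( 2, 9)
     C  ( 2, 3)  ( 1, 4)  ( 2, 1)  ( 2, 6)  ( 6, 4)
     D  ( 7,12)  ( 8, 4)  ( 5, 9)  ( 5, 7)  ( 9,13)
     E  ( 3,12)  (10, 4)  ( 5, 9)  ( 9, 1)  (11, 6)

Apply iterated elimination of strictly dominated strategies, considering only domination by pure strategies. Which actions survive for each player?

IESDS → P1:{A,D,E} P2:{P,Q,T}

P1 drop B (A beats it: P:6>5 Q:10>5 R:12>9 S:9>5 T:9>2)
P1 drop C (A beats it: P:6>2 Q:10>1 R:12>2 S:9>2 T:9>6)
P2 drop R (P beats it: A:9>8 D:12>9 E:12>9)
P2 drop S (P beats it: A:9>8 D:12>7 E:12>1)
P1→{A,D,E} P2→{P,Q,T}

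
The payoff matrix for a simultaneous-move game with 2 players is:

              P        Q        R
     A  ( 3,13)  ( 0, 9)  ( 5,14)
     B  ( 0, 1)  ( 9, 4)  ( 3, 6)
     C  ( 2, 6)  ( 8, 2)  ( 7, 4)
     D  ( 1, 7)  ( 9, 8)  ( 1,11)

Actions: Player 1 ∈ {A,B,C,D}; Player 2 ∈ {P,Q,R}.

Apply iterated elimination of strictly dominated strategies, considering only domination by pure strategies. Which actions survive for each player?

P2 drop Q (R beats it: A:14>9 B:6>4 C:4>2 D:11>8)
P1 drop B (A beats it: P:3>0 R:5>3)
P1 drop D (A beats it: P:3>1 R:5>1)
P1→{A,C} P2→{P,R}

IESDS → P1:{A,C} P2:{P,R}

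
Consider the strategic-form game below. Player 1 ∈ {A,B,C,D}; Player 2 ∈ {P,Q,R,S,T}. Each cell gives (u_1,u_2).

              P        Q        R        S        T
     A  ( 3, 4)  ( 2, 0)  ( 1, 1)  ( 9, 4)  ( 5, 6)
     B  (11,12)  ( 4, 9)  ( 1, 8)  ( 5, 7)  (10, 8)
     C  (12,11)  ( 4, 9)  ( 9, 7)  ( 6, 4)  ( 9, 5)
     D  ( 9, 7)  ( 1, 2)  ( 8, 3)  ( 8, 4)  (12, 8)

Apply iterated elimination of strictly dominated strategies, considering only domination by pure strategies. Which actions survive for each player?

P2 drop Q (P beats it: A:4>0 B:12>9 C:11>9 D:7>2)
P2 drop R (P beats it: A:4>1 B:12>8 C:11>7 D:7>3)
P2 drop S (T beats it: A:6>4 B:8>7 C:5>4 D:8>4)
P1 drop A (B beats it: P:11>3 T:10>5)
P1→{B,C,D} P2→{P,T}

Survivors P1:{B,C,D} P2:{P,T}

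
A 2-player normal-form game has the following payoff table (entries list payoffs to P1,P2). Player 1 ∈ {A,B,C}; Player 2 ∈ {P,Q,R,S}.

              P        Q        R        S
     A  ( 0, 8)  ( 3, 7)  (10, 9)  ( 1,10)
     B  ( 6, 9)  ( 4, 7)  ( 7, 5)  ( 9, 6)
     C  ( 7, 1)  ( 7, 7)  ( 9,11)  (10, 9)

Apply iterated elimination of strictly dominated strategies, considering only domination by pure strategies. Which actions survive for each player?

IESDS → P1:{A,C} P2:{R,S}

P1 drop B (C beats it: P:7>6 Q:7>4 R:9>7 S:10>9)
P2 drop P (R beats it: A:9>8 C:11>1)
P2 drop Q (R beats it: A:9>7 C:11>7)
P1→{A,C} P2→{R,S}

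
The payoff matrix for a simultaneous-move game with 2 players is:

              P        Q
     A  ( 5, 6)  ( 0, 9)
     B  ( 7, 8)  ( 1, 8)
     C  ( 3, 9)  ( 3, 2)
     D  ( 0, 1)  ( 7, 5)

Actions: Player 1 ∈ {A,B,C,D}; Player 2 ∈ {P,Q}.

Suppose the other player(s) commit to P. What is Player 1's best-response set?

BR_1 = {B}

u_1(A vs P) = 5
u_1(B vs P) = 7
u_1(C vs P) = 3
u_1(D vs P) = 0
max payoff 7 at {B}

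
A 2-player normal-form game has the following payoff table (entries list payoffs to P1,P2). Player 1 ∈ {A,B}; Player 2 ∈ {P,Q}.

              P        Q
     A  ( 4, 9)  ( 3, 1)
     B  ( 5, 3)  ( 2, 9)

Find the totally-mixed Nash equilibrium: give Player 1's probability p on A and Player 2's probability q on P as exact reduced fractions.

P1 indiff ⇒ q·4+(1-q)·3 = q·5+(1-q)·2 ⇒ q(-1) = (1-q)(-1) ⇒ q = 1/2
P2 indiff ⇒ p·9+(1-p)·3 = p·1+(1-p)·9 ⇒ p(8) = (1-p)(6) ⇒ p = 3/7

p=3/7, q=1/2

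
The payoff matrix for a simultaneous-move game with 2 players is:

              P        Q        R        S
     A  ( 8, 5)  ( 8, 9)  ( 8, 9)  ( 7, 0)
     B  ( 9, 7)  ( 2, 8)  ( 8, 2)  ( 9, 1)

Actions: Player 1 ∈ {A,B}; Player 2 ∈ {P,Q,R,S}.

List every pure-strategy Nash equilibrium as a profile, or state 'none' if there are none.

Nash profiles: (A,Q), (A,R)

(A,P): not NE [P1→B gives 9>8; P2→R gives 9>5]
(A,Q): NE
(A,R): NE
(A,S): not NE [P1→B gives 9>7; P2→R gives 9>0]
(B,P): not NE [P2→Q gives 8>7]
(B,Q): not NE [P1→A gives 8>2]
(B,R): not NE [P2→Q gives 8>2]
(B,S): not NE [P2→Q gives 8>1]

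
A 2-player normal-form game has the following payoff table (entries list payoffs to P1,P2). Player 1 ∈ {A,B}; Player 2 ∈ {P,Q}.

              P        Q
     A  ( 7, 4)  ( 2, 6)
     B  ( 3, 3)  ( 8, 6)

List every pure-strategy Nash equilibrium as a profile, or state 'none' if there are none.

NE set: (B,Q)

(A,P): not NE [P2→Q gives 6>4]
(A,Q): not NE [P1→B gives 8>2]
(B,P): not NE [P1→A gives 7>3; P2→Q gives 6>3]
(B,Q): NE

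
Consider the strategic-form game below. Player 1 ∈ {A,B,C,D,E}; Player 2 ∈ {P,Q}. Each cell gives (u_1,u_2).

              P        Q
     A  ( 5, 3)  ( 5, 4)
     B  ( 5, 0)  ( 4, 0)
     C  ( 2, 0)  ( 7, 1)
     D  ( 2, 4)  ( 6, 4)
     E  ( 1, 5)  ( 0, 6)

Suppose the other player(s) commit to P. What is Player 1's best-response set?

u_1(A vs P) = 5
u_1(B vs P) = 5
u_1(C vs P) = 2
u_1(D vs P) = 2
u_1(E vs P) = 1
max payoff 5 at {A,B}

P1 best: {A,B}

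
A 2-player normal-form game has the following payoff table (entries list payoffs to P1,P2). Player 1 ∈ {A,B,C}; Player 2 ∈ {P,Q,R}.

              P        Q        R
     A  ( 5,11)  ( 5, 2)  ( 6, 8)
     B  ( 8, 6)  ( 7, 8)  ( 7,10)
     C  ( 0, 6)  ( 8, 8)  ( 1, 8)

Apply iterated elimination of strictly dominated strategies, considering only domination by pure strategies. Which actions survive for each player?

IESDS → P1:{B,C} P2:{Q,R}

P1 drop A (B beats it: P:8>5 Q:7>5 R:7>6)
P2 drop P (Q beats it: B:8>6 C:8>6)
P1→{B,C} P2→{Q,R}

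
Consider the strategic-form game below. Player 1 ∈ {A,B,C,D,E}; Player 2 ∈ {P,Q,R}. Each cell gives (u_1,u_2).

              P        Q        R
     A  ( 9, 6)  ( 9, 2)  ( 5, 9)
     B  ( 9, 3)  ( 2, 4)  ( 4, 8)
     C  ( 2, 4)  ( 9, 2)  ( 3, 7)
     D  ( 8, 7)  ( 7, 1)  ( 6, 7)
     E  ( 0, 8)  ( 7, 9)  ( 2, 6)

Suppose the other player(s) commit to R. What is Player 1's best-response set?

u_1(A vs R) = 5
u_1(B vs R) = 4
u_1(C vs R) = 3
u_1(D vs R) = 6
u_1(E vs R) = 2
max payoff 6 at {D}

P1 best: {D}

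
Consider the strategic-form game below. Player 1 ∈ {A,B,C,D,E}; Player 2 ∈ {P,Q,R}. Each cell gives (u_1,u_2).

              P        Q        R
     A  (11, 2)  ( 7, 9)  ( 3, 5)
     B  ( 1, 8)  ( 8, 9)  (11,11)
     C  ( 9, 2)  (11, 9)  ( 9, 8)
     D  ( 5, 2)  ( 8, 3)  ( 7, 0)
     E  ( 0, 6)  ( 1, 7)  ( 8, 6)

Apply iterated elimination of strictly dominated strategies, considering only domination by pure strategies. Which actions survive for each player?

IESDS → P1:{B,C} P2:{Q,R}

P1 drop D (C beats it: P:9>5 Q:11>8 R:9>7)
P1 drop E (B beats it: P:1>0 Q:8>1 R:11>8)
P2 drop P (Q beats it: A:9>2 B:9>8 C:9>2)
P1 drop A (B beats it: Q:8>7 R:11>3)
P1→{B,C} P2→{Q,R}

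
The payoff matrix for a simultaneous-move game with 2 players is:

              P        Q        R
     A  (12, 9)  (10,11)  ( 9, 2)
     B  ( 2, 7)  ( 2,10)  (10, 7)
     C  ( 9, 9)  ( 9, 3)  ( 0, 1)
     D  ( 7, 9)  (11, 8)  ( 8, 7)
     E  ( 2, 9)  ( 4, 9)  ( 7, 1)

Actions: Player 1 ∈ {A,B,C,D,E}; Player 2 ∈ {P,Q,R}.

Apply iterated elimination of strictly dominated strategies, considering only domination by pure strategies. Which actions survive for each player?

Remaining: P1:{A,D} P2:{P,Q}

P1 drop C (A beats it: P:12>9 Q:10>9 R:9>0)
P1 drop E (A beats it: P:12>2 Q:10>4 R:9>7)
P2 drop R (Q beats it: A:11>2 B:10>7 D:8>7)
P1 drop B (A beats it: P:12>2 Q:10>2)
P1→{A,D} P2→{P,Q}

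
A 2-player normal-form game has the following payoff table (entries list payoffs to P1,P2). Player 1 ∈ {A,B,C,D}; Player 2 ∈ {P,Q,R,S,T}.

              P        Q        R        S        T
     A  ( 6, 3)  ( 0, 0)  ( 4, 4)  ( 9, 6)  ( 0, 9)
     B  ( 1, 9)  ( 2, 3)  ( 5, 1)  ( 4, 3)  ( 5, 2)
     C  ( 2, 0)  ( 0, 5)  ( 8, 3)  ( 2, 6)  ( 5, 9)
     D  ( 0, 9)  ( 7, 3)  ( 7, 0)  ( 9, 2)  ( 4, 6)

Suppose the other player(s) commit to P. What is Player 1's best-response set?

u_1(A vs P) = 6
u_1(B vs P) = 1
u_1(C vs P) = 2
u_1(D vs P) = 0
max payoff 6 at {A}

argmax u_1 = {A}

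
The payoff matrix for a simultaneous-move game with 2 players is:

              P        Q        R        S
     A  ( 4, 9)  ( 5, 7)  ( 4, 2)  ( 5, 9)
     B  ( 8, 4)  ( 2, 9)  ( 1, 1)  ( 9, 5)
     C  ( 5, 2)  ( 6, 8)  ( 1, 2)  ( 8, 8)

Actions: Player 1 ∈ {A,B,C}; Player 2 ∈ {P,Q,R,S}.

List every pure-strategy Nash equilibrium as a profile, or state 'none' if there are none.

(A,P): not NE [P1→B gives 8>4]
(A,Q): not NE [P1→C gives 6>5; P2→S gives 9>7]
(A,R): not NE [P2→S gives 9>2]
(A,S): not NE [P1→B gives 9>5]
(B,P): not NE [P2→Q gives 9>4]
(B,Q): not NE [P1→C gives 6>2]
(B,R): not NE [P1→A gives 4>1; P2→Q gives 9>1]
(B,S): not NE [P2→Q gives 9>5]
(C,P): not NE [P1→B gives 8>5; P2→S gives 8>2]
(C,Q): NE
(C,R): not NE [P1→A gives 4>1; P2→S gives 8>2]
(C,S): not NE [P1→B gives 9>8]

PSNE = {(C,Q)}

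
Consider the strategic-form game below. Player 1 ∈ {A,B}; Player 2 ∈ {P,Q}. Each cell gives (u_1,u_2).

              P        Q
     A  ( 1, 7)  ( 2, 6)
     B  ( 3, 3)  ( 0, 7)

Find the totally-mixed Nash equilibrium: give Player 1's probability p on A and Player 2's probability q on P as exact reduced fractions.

P1 indiff ⇒ q·1+(1-q)·2 = q·3+(1-q)·0 ⇒ q(-2) = (1-q)(-2) ⇒ q = 1/2
P2 indiff ⇒ p·7+(1-p)·3 = p·6+(1-p)·7 ⇒ p(1) = (1-p)(4) ⇒ p = 4/5

p=4/5, q=1/2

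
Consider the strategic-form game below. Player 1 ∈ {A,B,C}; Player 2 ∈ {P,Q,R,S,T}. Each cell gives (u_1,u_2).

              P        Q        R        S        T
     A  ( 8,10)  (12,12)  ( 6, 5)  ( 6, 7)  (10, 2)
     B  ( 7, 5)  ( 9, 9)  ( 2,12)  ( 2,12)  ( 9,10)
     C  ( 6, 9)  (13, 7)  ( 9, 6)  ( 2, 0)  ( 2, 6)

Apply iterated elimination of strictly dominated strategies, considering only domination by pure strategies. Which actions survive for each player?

P1 drop B (A beats it: P:8>7 Q:12>9 R:6>2 S:6>2 T:10>9)
P2 drop R (P beats it: A:10>5 C:9>6)
P2 drop S (P beats it: A:10>7 C:9>0)
P2 drop T (P beats it: A:10>2 C:9>6)
P1→{A,C} P2→{P,Q}

IESDS → P1:{A,C} P2:{P,Q}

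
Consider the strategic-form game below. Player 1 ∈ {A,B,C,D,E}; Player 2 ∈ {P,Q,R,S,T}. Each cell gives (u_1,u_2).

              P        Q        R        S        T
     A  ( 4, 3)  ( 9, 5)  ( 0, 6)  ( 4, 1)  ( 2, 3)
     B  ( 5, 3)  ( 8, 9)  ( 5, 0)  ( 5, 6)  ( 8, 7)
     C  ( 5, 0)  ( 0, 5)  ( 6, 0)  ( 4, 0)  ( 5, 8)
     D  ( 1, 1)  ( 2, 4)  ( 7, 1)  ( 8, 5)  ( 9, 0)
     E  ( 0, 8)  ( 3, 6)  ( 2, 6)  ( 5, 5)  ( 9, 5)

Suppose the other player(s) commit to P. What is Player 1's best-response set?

P1 best: {B,C}

u_1(A vs P) = 4
u_1(B vs P) = 5
u_1(C vs P) = 5
u_1(D vs P) = 1
u_1(E vs P) = 0
max payoff 5 at {B,C}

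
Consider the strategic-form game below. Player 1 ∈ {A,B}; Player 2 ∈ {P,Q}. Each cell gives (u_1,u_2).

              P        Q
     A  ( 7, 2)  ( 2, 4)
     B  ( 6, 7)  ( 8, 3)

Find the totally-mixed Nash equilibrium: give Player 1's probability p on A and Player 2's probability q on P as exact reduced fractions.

p=2/3, q=6/7

P1 indiff ⇒ q·7+(1-q)·2 = q·6+(1-q)·8 ⇒ q(1) = (1-q)(6) ⇒ q = 6/7
P2 indiff ⇒ p·2+(1-p)·7 = p·4+(1-p)·3 ⇒ p(-2) = (1-p)(-4) ⇒ p = 2/3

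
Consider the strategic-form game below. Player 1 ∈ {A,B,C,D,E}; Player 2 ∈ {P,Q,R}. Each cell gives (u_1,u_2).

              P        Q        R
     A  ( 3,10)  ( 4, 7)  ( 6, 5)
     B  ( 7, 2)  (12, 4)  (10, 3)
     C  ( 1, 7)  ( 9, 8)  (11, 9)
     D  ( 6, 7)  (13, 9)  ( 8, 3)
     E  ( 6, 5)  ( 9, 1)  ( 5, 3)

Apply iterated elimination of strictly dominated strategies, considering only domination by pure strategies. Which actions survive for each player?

Survivors P1:{B,C,D} P2:{Q,R}

P1 drop A (B beats it: P:7>3 Q:12>4 R:10>6)
P1 drop E (B beats it: P:7>6 Q:12>9 R:10>5)
P2 drop P (Q beats it: B:4>2 C:8>7 D:9>7)
P1→{B,C,D} P2→{Q,R}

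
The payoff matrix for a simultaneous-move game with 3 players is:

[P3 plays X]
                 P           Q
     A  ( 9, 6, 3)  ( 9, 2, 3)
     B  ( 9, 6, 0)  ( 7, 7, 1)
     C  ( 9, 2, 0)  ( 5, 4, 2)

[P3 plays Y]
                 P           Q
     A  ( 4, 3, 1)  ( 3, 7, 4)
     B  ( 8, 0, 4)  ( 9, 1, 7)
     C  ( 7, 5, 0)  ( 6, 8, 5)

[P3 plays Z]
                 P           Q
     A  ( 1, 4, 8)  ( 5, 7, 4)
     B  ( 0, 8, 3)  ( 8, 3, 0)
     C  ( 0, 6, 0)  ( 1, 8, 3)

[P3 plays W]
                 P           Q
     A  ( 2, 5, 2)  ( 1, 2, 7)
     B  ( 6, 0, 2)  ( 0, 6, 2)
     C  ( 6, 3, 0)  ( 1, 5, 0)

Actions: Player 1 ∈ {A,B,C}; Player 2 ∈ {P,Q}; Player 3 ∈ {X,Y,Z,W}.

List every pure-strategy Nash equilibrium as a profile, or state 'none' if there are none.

(A,P,X): not NE [P3→Z gives 8>3]
(A,P,Y): not NE [P1→B gives 8>4; P2→Q gives 7>3; P3→Z gives 8>1]
(A,P,Z): not NE [P2→Q gives 7>4]
(A,P,W): not NE [P1→C gives 6>2; P3→Z gives 8>2]
(A,Q,X): not NE [P2→P gives 6>2; P3→W gives 7>3]
(A,Q,Y): not NE [P1→B gives 9>3; P3→W gives 7>4]
(A,Q,Z): not NE [P1→B gives 8>5; P3→W gives 7>4]
(A,Q,W): not NE [P2→P gives 5>2]
(B,P,X): not NE [P2→Q gives 7>6; P3→Y gives 4>0]
(B,P,Y): not NE [P2→Q gives 1>0]
(B,P,Z): not NE [P1→A gives 1>0; P3→Y gives 4>3]
(B,P,W): not NE [P2→Q gives 6>0; P3→Y gives 4>2]
(B,Q,X): not NE [P1→A gives 9>7; P3→Y gives 7>1]
(B,Q,Y): NE
(B,Q,Z): not NE [P2→P gives 8>3; P3→Y gives 7>0]
(B,Q,W): not NE [P1→C gives 1>0; P3→Y gives 7>2]
(C,P,X): not NE [P2→Q gives 4>2]
(C,P,Y): not NE [P1→B gives 8>7; P2→Q gives 8>5]
(C,P,Z): not NE [P1→A gives 1>0; P2→Q gives 8>6]
(C,P,W): not NE [P2→Q gives 5>3]
(C,Q,X): not NE [P1→A gives 9>5; P3→Y gives 5>2]
(C,Q,Y): not NE [P1→B gives 9>6]
(C,Q,Z): not NE [P1→B gives 8>1; P3→Y gives 5>3]
(C,Q,W): not NE [P3→Y gives 5>0]

NE set: (B,Q,Y)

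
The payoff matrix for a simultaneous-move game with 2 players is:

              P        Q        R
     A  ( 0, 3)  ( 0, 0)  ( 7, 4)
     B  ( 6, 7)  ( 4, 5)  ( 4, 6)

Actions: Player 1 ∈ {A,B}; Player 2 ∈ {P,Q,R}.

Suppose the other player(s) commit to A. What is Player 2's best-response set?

u_2(P vs A) = 3
u_2(Q vs A) = 0
u_2(R vs A) = 4
max payoff 4 at {R}

argmax u_2 = {R}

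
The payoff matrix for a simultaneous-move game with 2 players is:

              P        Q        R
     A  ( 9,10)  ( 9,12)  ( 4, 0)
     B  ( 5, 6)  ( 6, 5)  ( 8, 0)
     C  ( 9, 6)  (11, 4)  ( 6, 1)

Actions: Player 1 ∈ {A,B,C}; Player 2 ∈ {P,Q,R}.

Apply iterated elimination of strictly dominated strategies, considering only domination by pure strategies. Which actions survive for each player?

P2 drop R (P beats it: A:10>0 B:6>0 C:6>1)
P1 drop B (A beats it: P:9>5 Q:9>6)
P1→{A,C} P2→{P,Q}

Remaining: P1:{A,C} P2:{P,Q}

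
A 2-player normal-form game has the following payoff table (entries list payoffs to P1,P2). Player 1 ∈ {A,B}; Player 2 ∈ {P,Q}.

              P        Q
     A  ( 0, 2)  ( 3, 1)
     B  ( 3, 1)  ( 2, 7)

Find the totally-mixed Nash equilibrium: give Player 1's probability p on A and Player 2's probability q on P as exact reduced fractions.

P1 mixes 6/7 on A; P2 mixes 1/4 on P

P1 indiff ⇒ q·0+(1-q)·3 = q·3+(1-q)·2 ⇒ q(-3) = (1-q)(-1) ⇒ q = 1/4
P2 indiff ⇒ p·2+(1-p)·1 = p·1+(1-p)·7 ⇒ p(1) = (1-p)(6) ⇒ p = 6/7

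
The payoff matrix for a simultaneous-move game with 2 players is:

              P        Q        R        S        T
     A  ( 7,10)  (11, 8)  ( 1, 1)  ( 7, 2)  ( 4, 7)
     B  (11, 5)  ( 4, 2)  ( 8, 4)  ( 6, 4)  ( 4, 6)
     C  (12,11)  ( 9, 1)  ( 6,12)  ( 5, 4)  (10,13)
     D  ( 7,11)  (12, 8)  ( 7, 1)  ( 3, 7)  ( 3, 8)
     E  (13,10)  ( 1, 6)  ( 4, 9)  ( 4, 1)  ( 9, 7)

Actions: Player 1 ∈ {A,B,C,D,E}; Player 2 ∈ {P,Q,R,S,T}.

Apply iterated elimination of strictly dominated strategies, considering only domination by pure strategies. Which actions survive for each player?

P2 drop Q (P beats it: A:10>8 B:5>2 C:11>1 D:11>8 E:10>6)
P1 drop D (B beats it: P:11>7 R:8>7 S:6>3 T:4>3)
P2 drop S (P beats it: A:10>2 B:5>4 C:11>4 E:10>1)
P1 drop A (C beats it: P:12>7 R:6>1 T:10>4)
P1→{B,C,E} P2→{P,R,T}

Remaining: P1:{B,C,E} P2:{P,R,T}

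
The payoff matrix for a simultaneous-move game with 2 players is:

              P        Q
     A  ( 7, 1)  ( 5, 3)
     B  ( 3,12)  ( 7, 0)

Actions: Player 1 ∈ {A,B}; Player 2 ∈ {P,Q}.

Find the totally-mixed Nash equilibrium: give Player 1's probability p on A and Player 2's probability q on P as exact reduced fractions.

P1 indiff ⇒ q·7+(1-q)·5 = q·3+(1-q)·7 ⇒ q(4) = (1-q)(2) ⇒ q = 1/3
P2 indiff ⇒ p·1+(1-p)·12 = p·3+(1-p)·0 ⇒ p(-2) = (1-p)(-12) ⇒ p = 6/7

p=6/7, q=1/3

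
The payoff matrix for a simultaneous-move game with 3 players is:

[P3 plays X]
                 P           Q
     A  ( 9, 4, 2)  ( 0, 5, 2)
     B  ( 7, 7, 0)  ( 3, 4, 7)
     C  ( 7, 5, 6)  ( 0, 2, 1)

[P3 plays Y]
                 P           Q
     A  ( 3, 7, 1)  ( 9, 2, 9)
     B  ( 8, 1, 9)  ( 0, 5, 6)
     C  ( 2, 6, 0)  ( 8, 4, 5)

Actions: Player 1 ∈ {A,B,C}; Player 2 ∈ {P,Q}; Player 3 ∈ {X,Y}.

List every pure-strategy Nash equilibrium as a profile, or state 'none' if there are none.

(A,P,X): not NE [P2→Q gives 5>4]
(A,P,Y): not NE [P1→B gives 8>3; P3→X gives 2>1]
(A,Q,X): not NE [P1→B gives 3>0; P3→Y gives 9>2]
(A,Q,Y): not NE [P2→P gives 7>2]
(B,P,X): not NE [P1→A gives 9>7; P3→Y gives 9>0]
(B,P,Y): not NE [P2→Q gives 5>1]
(B,Q,X): not NE [P2→P gives 7>4]
(B,Q,Y): not NE [P1→A gives 9>0; P3→X gives 7>6]
(C,P,X): not NE [P1→A gives 9>7]
(C,P,Y): not NE [P1→B gives 8>2; P3→X gives 6>0]
(C,Q,X): not NE [P1→B gives 3>0; P2→P gives 5>2; P3→Y gives 5>1]
(C,Q,Y): not NE [P1→A gives 9>8; P2→P gives 6>4]

No pure NE.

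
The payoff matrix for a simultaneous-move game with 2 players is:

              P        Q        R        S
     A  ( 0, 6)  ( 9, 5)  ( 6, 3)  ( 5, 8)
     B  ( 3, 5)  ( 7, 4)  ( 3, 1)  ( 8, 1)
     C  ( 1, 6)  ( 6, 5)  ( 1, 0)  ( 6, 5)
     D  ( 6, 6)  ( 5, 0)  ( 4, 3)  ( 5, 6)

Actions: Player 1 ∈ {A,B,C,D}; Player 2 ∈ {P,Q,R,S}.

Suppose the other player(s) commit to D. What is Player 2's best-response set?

P2 best: {P,S}

u_2(P vs D) = 6
u_2(Q vs D) = 0
u_2(R vs D) = 3
u_2(S vs D) = 6
max payoff 6 at {P,S}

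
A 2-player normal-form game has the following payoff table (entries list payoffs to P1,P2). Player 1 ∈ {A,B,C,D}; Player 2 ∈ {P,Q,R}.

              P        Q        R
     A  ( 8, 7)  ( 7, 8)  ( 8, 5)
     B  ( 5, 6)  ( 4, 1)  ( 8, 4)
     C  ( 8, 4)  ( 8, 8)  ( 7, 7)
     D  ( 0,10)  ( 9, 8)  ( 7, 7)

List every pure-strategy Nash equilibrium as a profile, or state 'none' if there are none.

(A,P): not NE [P2→Q gives 8>7]
(A,Q): not NE [P1→D gives 9>7]
(A,R): not NE [P2→Q gives 8>5]
(B,P): not NE [P1→C gives 8>5]
(B,Q): not NE [P1→D gives 9>4; P2→P gives 6>1]
(B,R): not NE [P2→P gives 6>4]
(C,P): not NE [P2→Q gives 8>4]
(C,Q): not NE [P1→D gives 9>8]
(C,R): not NE [P1→B gives 8>7; P2→Q gives 8>7]
(D,P): not NE [P1→C gives 8>0]
(D,Q): not NE [P2→P gives 10>8]
(D,R): not NE [P1→B gives 8>7; P2→P gives 10>7]

PSNE: ∅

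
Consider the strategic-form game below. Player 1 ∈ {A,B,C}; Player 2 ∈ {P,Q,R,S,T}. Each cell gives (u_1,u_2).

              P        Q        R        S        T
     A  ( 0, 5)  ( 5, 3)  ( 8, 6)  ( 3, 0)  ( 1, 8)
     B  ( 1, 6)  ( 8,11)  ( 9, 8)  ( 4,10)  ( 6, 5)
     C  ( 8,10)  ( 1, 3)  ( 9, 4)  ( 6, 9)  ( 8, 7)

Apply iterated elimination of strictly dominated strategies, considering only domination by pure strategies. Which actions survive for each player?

P1 drop A (B beats it: P:1>0 Q:8>5 R:9>8 S:4>3 T:6>1)
P2 drop R (S beats it: B:10>8 C:9>4)
P2 drop T (P beats it: B:6>5 C:10>7)
P1→{B,C} P2→{P,Q,S}

IESDS → P1:{B,C} P2:{P,Q,S}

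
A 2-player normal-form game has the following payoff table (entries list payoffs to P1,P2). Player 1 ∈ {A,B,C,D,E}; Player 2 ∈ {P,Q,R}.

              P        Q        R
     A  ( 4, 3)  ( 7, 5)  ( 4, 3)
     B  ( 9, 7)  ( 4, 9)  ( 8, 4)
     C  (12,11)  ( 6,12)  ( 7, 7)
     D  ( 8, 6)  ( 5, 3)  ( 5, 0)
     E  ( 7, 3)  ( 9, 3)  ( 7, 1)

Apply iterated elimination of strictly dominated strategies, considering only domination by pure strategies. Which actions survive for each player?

IESDS → P1:{C,E} P2:{P,Q}

P1 drop A (E beats it: P:7>4 Q:9>7 R:7>4)
P1 drop D (C beats it: P:12>8 Q:6>5 R:7>5)
P2 drop R (P beats it: B:7>4 C:11>7 E:3>1)
P1 drop B (C beats it: P:12>9 Q:6>4)
P1→{C,E} P2→{P,Q}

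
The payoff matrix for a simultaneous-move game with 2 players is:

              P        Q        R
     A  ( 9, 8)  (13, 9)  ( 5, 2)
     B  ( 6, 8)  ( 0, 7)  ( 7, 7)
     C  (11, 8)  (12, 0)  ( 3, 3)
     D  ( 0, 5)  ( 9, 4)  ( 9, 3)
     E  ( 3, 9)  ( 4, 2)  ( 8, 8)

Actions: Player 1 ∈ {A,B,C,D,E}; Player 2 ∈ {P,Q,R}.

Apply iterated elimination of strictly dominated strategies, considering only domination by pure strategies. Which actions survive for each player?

P2 drop R (P beats it: A:8>2 B:8>7 C:8>3 D:5>3 E:9>8)
P1 drop B (A beats it: P:9>6 Q:13>0)
P1 drop D (A beats it: P:9>0 Q:13>9)
P1 drop E (A beats it: P:9>3 Q:13>4)
P1→{A,C} P2→{P,Q}

Remaining: P1:{A,C} P2:{P,Q}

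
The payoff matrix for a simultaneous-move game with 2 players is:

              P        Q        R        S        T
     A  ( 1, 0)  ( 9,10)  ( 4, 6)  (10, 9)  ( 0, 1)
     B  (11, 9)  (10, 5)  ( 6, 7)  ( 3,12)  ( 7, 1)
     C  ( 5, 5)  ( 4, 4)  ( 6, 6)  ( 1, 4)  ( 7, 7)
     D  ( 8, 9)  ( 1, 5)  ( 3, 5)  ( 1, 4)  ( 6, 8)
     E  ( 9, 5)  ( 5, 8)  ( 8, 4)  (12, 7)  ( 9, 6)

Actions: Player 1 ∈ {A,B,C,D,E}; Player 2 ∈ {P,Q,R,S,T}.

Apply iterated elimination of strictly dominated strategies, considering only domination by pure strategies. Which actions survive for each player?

Survivors P1:{A,B,E} P2:{Q,S}

P1 drop C (E beats it: P:9>5 Q:5>4 R:8>6 S:12>1 T:9>7)
P1 drop D (B beats it: P:11>8 Q:10>1 R:6>3 S:3>1 T:7>6)
P2 drop P (S beats it: A:9>0 B:12>9 E:7>5)
P2 drop R (S beats it: A:9>6 B:12>7 E:7>4)
P2 drop T (Q beats it: A:10>1 B:5>1 E:8>6)
P1→{A,B,E} P2→{Q,S}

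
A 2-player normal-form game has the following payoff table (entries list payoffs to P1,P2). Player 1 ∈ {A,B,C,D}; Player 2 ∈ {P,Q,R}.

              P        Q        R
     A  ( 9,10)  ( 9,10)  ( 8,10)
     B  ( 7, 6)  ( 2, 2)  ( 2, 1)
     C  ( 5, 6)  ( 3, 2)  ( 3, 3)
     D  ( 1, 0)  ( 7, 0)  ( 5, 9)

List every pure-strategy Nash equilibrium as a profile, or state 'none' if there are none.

(A,P): NE
(A,Q): NE
(A,R): NE
(B,P): not NE [P1→A gives 9>7]
(B,Q): not NE [P1→A gives 9>2; P2→P gives 6>2]
(B,R): not NE [P1→A gives 8>2; P2→P gives 6>1]
(C,P): not NE [P1→A gives 9>5]
(C,Q): not NE [P1→A gives 9>3; P2→P gives 6>2]
(C,R): not NE [P1→A gives 8>3; P2→P gives 6>3]
(D,P): not NE [P1→A gives 9>1; P2→R gives 9>0]
(D,Q): not NE [P1→A gives 9>7; P2→R gives 9>0]
(D,R): not NE [P1→A gives 8>5]

NE set: (A,P), (A,Q), (A,R)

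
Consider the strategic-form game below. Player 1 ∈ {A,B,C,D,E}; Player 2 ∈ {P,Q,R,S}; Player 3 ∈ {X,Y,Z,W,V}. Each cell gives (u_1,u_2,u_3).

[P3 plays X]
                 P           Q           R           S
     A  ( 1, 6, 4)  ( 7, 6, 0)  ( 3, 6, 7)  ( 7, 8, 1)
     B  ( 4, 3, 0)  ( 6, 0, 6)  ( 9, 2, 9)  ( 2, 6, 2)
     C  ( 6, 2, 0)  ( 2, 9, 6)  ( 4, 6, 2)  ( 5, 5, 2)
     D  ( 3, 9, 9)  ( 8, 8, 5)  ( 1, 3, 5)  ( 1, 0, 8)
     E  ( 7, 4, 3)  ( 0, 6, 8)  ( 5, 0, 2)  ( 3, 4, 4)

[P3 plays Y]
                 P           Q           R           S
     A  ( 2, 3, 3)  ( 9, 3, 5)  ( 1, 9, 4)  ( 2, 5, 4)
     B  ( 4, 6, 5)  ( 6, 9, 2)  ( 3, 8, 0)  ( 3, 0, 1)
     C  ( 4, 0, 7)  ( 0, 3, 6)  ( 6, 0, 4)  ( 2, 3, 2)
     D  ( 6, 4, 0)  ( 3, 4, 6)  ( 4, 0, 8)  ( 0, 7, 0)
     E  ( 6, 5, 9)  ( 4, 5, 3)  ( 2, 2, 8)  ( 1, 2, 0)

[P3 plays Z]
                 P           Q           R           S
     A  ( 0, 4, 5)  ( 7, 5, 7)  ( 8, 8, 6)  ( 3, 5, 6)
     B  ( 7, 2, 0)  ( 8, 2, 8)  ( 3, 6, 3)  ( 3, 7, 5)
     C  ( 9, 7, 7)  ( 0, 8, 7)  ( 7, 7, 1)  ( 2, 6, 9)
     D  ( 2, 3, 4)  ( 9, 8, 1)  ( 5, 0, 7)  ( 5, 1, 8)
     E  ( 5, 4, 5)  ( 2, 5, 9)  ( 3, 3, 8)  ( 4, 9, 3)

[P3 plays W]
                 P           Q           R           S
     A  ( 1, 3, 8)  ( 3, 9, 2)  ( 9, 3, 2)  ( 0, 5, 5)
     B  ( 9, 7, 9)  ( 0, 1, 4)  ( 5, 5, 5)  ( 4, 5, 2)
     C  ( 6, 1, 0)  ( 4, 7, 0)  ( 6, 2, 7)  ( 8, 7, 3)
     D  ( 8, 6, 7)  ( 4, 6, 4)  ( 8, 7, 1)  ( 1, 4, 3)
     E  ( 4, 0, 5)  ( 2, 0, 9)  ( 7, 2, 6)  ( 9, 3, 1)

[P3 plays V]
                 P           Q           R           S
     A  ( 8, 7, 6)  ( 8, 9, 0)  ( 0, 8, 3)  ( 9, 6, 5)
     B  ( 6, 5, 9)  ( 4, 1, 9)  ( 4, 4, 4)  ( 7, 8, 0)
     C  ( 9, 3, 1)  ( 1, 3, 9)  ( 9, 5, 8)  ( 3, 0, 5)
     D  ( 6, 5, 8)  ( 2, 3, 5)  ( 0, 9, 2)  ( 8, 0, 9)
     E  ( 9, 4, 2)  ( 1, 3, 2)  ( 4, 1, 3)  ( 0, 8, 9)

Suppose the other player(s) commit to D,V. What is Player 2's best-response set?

BR_2 = {R}

u_2(P vs D,V) = 5
u_2(Q vs D,V) = 3
u_2(R vs D,V) = 9
u_2(S vs D,V) = 0
max payoff 9 at {R}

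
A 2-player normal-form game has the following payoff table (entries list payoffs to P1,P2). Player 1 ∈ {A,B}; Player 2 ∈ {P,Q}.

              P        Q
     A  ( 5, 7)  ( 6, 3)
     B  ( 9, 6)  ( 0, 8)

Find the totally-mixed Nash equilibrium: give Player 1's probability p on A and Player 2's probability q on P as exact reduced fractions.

(p,q) = (1/3, 3/5)

P1 indiff ⇒ q·5+(1-q)·6 = q·9+(1-q)·0 ⇒ q(-4) = (1-q)(-6) ⇒ q = 3/5
P2 indiff ⇒ p·7+(1-p)·6 = p·3+(1-p)·8 ⇒ p(4) = (1-p)(2) ⇒ p = 1/3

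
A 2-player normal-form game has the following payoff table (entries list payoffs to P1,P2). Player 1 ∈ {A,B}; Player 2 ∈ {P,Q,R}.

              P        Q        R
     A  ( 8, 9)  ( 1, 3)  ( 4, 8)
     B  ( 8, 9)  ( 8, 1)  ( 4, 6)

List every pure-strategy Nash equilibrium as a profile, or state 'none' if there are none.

NE set: (A,P), (B,P)

(A,P): NE
(A,Q): not NE [P1→B gives 8>1; P2→P gives 9>3]
(A,R): not NE [P2→P gives 9>8]
(B,P): NE
(B,Q): not NE [P2→P gives 9>1]
(B,R): not NE [P2→P gives 9>6]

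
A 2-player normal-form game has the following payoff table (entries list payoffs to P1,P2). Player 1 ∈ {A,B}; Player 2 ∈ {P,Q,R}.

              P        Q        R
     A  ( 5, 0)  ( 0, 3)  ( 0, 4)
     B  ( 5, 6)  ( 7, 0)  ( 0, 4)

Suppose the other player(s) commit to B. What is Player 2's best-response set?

u_2(P vs B) = 6
u_2(Q vs B) = 0
u_2(R vs B) = 4
max payoff 6 at {P}

argmax u_2 = {P}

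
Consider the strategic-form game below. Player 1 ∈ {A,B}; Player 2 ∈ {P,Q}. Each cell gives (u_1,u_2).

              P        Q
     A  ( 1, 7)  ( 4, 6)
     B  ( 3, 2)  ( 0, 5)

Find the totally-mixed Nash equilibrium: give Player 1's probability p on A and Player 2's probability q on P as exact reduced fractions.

P1 indiff ⇒ q·1+(1-q)·4 = q·3+(1-q)·0 ⇒ q(-2) = (1-q)(-4) ⇒ q = 2/3
P2 indiff ⇒ p·7+(1-p)·2 = p·6+(1-p)·5 ⇒ p(1) = (1-p)(3) ⇒ p = 3/4

(p,q) = (3/4, 2/3)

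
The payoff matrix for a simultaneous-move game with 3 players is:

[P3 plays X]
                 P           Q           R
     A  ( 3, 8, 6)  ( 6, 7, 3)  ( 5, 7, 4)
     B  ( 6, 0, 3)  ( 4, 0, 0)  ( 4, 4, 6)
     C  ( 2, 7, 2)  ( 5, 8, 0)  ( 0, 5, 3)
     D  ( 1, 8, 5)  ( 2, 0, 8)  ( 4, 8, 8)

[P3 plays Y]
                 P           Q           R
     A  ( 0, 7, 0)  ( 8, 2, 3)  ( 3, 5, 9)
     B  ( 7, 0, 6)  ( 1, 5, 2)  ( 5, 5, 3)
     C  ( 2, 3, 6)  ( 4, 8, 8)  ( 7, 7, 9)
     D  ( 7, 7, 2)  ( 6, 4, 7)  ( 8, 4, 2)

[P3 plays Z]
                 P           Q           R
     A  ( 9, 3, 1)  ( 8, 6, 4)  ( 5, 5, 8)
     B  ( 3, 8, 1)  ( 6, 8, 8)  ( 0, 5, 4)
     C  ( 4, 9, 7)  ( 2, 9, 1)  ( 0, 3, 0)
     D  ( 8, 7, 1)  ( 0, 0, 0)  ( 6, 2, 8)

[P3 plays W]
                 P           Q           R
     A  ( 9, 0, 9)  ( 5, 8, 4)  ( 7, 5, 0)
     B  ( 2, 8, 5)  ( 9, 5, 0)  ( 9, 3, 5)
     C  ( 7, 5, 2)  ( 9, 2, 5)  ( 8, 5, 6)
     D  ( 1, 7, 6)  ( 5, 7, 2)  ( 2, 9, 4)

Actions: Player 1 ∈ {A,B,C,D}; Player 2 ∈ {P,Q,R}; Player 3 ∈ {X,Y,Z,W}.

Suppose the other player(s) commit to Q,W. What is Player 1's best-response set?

argmax u_1 = {B,C}

u_1(A vs Q,W) = 5
u_1(B vs Q,W) = 9
u_1(C vs Q,W) = 9
u_1(D vs Q,W) = 5
max payoff 9 at {B,C}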